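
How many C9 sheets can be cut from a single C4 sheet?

32

Each ISO step halves the sheet: 1 × C4 → 2 × C5 → 4 × C6 → 8 × C7 → …
From C4 to C9 is 5 halving steps: 2^5 = 32.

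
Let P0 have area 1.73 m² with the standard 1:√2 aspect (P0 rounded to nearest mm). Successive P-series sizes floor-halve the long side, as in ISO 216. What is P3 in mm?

391 × 553 mm

Let P0's short side be w mm. w · w√2 = 1.73 m² = 1,730,000 mm², so w ≈ 1106.0 mm and w√2 ≈ 1564.2 mm → P0 = 1106 × 1564 mm.
P1: ⌊1564/2⌋ × 1106 = 782 × 1106 mm
P2: ⌊1106/2⌋ × 782 = 553 × 782 mm
P3: ⌊782/2⌋ × 553 = 391 × 553 mm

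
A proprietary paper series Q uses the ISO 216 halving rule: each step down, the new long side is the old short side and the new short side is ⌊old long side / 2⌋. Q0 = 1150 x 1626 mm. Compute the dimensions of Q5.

Q1 = 813 × 1150 mm (from Q0 by 1 halving).
Q2: ⌊1150/2⌋ × 813 = 575 × 813 mm
Q3: ⌊813/2⌋ × 575 = 406 × 575 mm
Q4: ⌊575/2⌋ × 406 = 287 × 406 mm
Q5: ⌊406/2⌋ × 287 = 203 × 287 mm

203 × 287 mm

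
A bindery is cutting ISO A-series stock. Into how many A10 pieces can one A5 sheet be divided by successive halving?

A5 = 148 × 210 mm; A10 = 26 × 37 mm.
Each halving step doubles the count; 5 steps from A5 to A10.
2^5 = 32.

32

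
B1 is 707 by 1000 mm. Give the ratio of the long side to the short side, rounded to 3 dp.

1.414

1000 / 707 = 1.414
Matches √2 ≈ 1.414 — the ISO 216 defining ratio.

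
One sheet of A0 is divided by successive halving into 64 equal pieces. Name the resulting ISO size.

64 = 2^6, so 6 halving steps.
A0 → A1 → … → A6 after 6 steps.

A6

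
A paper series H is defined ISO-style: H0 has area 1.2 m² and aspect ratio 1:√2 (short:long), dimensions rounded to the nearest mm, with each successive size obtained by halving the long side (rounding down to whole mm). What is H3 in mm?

325 × 460 mm

Let H0's short side be w mm. w · w√2 = 1.2 m² = 1,200,000 mm², so w ≈ 921.2 mm and w√2 ≈ 1302.7 mm → H0 = 921 × 1303 mm.
H1: ⌊1303/2⌋ × 921 = 651 × 921 mm
H2: ⌊921/2⌋ × 651 = 460 × 651 mm
H3: ⌊651/2⌋ × 460 = 325 × 460 mm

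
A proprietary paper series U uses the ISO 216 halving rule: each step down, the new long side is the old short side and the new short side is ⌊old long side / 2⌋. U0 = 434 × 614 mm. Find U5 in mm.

U1: ⌊614/2⌋ × 434 = 307 × 434 mm
U2: ⌊434/2⌋ × 307 = 217 × 307 mm
U3: ⌊307/2⌋ × 217 = 153 × 217 mm
U4: ⌊217/2⌋ × 153 = 108 × 153 mm
U5: ⌊153/2⌋ × 108 = 76 × 108 mm

76 × 108 mm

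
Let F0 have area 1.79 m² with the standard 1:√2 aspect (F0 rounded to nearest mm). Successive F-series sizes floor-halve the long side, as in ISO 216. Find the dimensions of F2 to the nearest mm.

Let F0's short side be w mm. w · w√2 = 1.79 m² = 1,790,000 mm², so w ≈ 1125.0 mm and w√2 ≈ 1591.1 mm → F0 = 1125 × 1591 mm.
F1: ⌊1591/2⌋ × 1125 = 795 × 1125 mm
F2: ⌊1125/2⌋ × 795 = 562 × 795 mm

562 × 795 mm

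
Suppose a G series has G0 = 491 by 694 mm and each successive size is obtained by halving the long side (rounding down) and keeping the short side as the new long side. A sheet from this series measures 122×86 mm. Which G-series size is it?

G5

G0: 491 × 694 mm
G1: 347 × 491 mm
G2: 245 × 347 mm
G3: 173 × 245 mm
G4: 122 × 173 mm
G5: 86 × 122 mm
G6: 61 × 86 mm
→ matches G5.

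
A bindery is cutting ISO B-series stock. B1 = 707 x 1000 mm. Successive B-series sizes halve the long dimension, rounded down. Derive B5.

B2: ⌊1000/2⌋ × 707 = 500 × 707 mm
B3: ⌊707/2⌋ × 500 = 353 × 500 mm
B4: ⌊500/2⌋ × 353 = 250 × 353 mm
B5: ⌊353/2⌋ × 250 = 176 × 250 mm

176 × 250 mm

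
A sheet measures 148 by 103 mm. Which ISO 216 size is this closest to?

Aspect ratio 148/103 ≈ 1.437 (ISO target is √2 ≈ 1.414).
In the A-series (A0 area = 1 m²): A6 = 105 × 148 mm.
Off by 2 mm total — nearest standard size.

A6 (105 × 148 mm)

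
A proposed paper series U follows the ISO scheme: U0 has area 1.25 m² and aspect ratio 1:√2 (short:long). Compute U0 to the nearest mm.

Let the short side be w mm. Then w · w√2 = 1.25 m² = 1,250,000 mm².
w² = 1,250,000/√2, so w ≈ 940.2 mm; long side = w√2 ≈ 1329.6 mm.

940 × 1330 mm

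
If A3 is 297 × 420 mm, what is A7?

A4: ⌊420/2⌋ × 297 = 210 × 297 mm
A5: ⌊297/2⌋ × 210 = 148 × 210 mm
A6: ⌊210/2⌋ × 148 = 105 × 148 mm
A7: ⌊148/2⌋ × 105 = 74 × 105 mm

74 × 105 mm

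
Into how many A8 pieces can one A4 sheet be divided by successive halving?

Each ISO step halves the sheet: 1 × A4 → 2 × A5 → 4 × A6 → 8 × A7 → …
From A4 to A8 is 4 halving steps: 2^4 = 16.

16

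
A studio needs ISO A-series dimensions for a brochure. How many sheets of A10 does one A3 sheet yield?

128

Each ISO step halves the sheet: 1 × A3 → 2 × A4 → 4 × A5 → 8 × A6 → …
From A3 to A10 is 7 halving steps: 2^7 = 128.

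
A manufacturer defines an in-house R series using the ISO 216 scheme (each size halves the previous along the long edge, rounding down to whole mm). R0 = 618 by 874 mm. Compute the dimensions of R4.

R1: ⌊874/2⌋ × 618 = 437 × 618 mm
R2: ⌊618/2⌋ × 437 = 309 × 437 mm
R3: ⌊437/2⌋ × 309 = 218 × 309 mm
R4: ⌊309/2⌋ × 218 = 154 × 218 mm

154 × 218 mm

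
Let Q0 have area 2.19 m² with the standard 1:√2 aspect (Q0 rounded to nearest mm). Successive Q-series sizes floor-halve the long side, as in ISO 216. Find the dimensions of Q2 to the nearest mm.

Let Q0's short side be w mm. w · w√2 = 2.19 m² = 2,190,000 mm², so w ≈ 1244.4 mm and w√2 ≈ 1759.9 mm → Q0 = 1244 × 1760 mm.
Q1: ⌊1760/2⌋ × 1244 = 880 × 1244 mm
Q2: ⌊1244/2⌋ × 880 = 622 × 880 mm

622 × 880 mm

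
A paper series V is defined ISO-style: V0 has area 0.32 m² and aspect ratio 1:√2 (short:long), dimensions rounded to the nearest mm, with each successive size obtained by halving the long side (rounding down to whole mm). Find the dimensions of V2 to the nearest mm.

238 × 336 mm

Let V0's short side be w mm. w · w√2 = 0.32 m² = 320,000 mm², so w ≈ 475.7 mm and w√2 ≈ 672.7 mm → V0 = 476 × 673 mm.
V1: ⌊673/2⌋ × 476 = 336 × 476 mm
V2: ⌊476/2⌋ × 336 = 238 × 336 mm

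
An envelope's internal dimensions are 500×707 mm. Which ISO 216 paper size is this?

Aspect ratio 707/500 ≈ 1.414 — close to the ISO √2 ≈ 1.414.
In the B-series (B0 = 1000 × 1414 mm): B2 = 500 × 707 mm.

B2 (500 × 707 mm)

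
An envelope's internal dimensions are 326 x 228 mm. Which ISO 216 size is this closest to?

C4 (229 × 324 mm)

Aspect ratio 326/228 ≈ 1.430 (ISO target is √2 ≈ 1.414).
In the C-series (envelope sizes, between A and B): C4 = 229 × 324 mm.
Off by 3 mm total — nearest standard size.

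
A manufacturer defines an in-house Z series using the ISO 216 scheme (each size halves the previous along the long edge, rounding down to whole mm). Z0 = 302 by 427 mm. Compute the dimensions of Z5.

53 × 75 mm

Z1: ⌊427/2⌋ × 302 = 213 × 302 mm
Z2: ⌊302/2⌋ × 213 = 151 × 213 mm
Z3: ⌊213/2⌋ × 151 = 106 × 151 mm
Z4: ⌊151/2⌋ × 106 = 75 × 106 mm
Z5: ⌊106/2⌋ × 75 = 53 × 75 mm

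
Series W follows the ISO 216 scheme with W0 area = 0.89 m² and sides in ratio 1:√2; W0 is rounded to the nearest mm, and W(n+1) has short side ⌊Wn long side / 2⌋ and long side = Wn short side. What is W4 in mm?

Let W0's short side be w mm. w · w√2 = 0.89 m² = 890,000 mm², so w ≈ 793.3 mm and w√2 ≈ 1121.9 mm → W0 = 793 × 1122 mm.
W1: ⌊1122/2⌋ × 793 = 561 × 793 mm
W2: ⌊793/2⌋ × 561 = 396 × 561 mm
W3: ⌊561/2⌋ × 396 = 280 × 396 mm
W4: ⌊396/2⌋ × 280 = 198 × 280 mm

198 × 280 mm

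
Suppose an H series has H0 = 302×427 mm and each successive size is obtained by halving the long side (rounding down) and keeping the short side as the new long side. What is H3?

H1: ⌊427/2⌋ × 302 = 213 × 302 mm
H2: ⌊302/2⌋ × 213 = 151 × 213 mm
H3: ⌊213/2⌋ × 151 = 106 × 151 mm

106 × 151 mm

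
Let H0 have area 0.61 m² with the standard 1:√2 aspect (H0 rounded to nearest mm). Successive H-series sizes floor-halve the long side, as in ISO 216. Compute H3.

232 × 328 mm

Let H0's short side be w mm. w · w√2 = 0.61 m² = 610,000 mm², so w ≈ 656.8 mm and w√2 ≈ 928.8 mm → H0 = 657 × 929 mm.
H1: ⌊929/2⌋ × 657 = 464 × 657 mm
H2: ⌊657/2⌋ × 464 = 328 × 464 mm
H3: ⌊464/2⌋ × 328 = 232 × 328 mm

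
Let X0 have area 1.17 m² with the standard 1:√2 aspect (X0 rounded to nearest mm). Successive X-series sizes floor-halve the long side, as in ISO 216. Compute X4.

Let X0's short side be w mm. w · w√2 = 1.17 m² = 1,170,000 mm², so w ≈ 909.6 mm and w√2 ≈ 1286.3 mm → X0 = 910 × 1286 mm.
X1: ⌊1286/2⌋ × 910 = 643 × 910 mm
X2: ⌊910/2⌋ × 643 = 455 × 643 mm
X3: ⌊643/2⌋ × 455 = 321 × 455 mm
X4: ⌊455/2⌋ × 321 = 227 × 321 mm

227 × 321 mm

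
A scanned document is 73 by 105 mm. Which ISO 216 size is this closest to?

A7 (74 × 105 mm)

Aspect ratio 105/73 ≈ 1.438 (ISO target is √2 ≈ 1.414).
In the A-series (A0 area = 1 m²): A7 = 74 × 105 mm.
Off by 1 mm total — nearest standard size.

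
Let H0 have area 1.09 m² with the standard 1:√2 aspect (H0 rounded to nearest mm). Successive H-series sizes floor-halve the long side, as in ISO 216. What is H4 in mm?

219 × 310 mm

Let H0's short side be w mm. w · w√2 = 1.09 m² = 1,090,000 mm², so w ≈ 877.9 mm and w√2 ≈ 1241.6 mm → H0 = 878 × 1242 mm.
H1: ⌊1242/2⌋ × 878 = 621 × 878 mm
H2: ⌊878/2⌋ × 621 = 439 × 621 mm
H3: ⌊621/2⌋ × 439 = 310 × 439 mm
H4: ⌊439/2⌋ × 310 = 219 × 310 mm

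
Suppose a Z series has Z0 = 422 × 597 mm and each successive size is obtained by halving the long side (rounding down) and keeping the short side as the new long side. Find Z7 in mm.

Z1 = 298 × 422 mm (from Z0 by 1 halving).
Z2: ⌊422/2⌋ × 298 = 211 × 298 mm
Z3: ⌊298/2⌋ × 211 = 149 × 211 mm
Z4: ⌊211/2⌋ × 149 = 105 × 149 mm
Z5: ⌊149/2⌋ × 105 = 74 × 105 mm
Z6: ⌊105/2⌋ × 74 = 52 × 74 mm
Z7: ⌊74/2⌋ × 52 = 37 × 52 mm

37 × 52 mm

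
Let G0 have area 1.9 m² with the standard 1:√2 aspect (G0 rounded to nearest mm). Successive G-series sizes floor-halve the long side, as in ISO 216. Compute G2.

Let G0's short side be w mm. w · w√2 = 1.9 m² = 1,900,000 mm², so w ≈ 1159.1 mm and w√2 ≈ 1639.2 mm → G0 = 1159 × 1639 mm.
G1: ⌊1639/2⌋ × 1159 = 819 × 1159 mm
G2: ⌊1159/2⌋ × 819 = 579 × 819 mm

579 × 819 mm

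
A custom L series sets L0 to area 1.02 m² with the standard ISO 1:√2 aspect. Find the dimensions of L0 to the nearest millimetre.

849 × 1201 mm

Let the short side be w mm. Then w · w√2 = 1.02 m² = 1,020,000 mm².
w² = 1,020,000/√2, so w ≈ 849.3 mm; long side = w√2 ≈ 1201.0 mm.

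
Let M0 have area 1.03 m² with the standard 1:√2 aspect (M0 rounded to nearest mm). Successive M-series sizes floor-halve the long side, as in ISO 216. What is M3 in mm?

301 × 426 mm

Let M0's short side be w mm. w · w√2 = 1.03 m² = 1,030,000 mm², so w ≈ 853.4 mm and w√2 ≈ 1206.9 mm → M0 = 853 × 1207 mm.
M1: ⌊1207/2⌋ × 853 = 603 × 853 mm
M2: ⌊853/2⌋ × 603 = 426 × 603 mm
M3: ⌊603/2⌋ × 426 = 301 × 426 mm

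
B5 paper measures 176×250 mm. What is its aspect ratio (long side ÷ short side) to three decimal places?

1.420

250 / 176 = 1.420
ISO 216 targets √2 ≈ 1.414; the +0.006 deviation is from mm rounding.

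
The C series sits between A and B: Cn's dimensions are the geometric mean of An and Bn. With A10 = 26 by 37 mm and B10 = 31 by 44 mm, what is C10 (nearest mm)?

28 × 40 mm

Short side: √(26 · 31) = √806 ≈ 28.4 → 28 mm
Long side: √(37 · 44) = √1628 ≈ 40.3 → 40 mm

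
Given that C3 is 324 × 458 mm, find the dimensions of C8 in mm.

57 × 81 mm

C4: ⌊458/2⌋ × 324 = 229 × 324 mm
C5: ⌊324/2⌋ × 229 = 162 × 229 mm
C6: ⌊229/2⌋ × 162 = 114 × 162 mm
C7: ⌊162/2⌋ × 114 = 81 × 114 mm
C8: ⌊114/2⌋ × 81 = 57 × 81 mm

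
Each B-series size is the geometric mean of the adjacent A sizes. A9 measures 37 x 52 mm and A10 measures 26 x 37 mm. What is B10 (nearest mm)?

Short side: √(37 · 26) = √962 ≈ 31.0 → 31 mm
Long side: √(52 · 37) = √1924 ≈ 43.9 → 44 mm

31 × 44 mm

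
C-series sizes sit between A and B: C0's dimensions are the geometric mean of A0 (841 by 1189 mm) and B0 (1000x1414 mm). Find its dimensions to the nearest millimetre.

917 × 1297 mm

Short: √(841 · 1000) = √841000 ≈ 917.1 mm.
Long: √(1189 · 1414) = √1681246 ≈ 1296.6 mm.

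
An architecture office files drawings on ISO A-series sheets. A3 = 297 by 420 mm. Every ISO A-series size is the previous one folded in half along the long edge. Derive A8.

A4: ⌊420/2⌋ × 297 = 210 × 297 mm
A5: ⌊297/2⌋ × 210 = 148 × 210 mm
A6: ⌊210/2⌋ × 148 = 105 × 148 mm
A7: ⌊148/2⌋ × 105 = 74 × 105 mm
A8: ⌊105/2⌋ × 74 = 52 × 74 mm

52 × 74 mm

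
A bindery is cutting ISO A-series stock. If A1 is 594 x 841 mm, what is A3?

297 × 420 mm

A2: ⌊841/2⌋ × 594 = 420 × 594 mm
A3: ⌊594/2⌋ × 420 = 297 × 420 mm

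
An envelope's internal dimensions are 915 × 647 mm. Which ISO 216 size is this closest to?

C1 (648 × 917 mm)

Aspect ratio 915/647 ≈ 1.414 — close to the ISO √2 ≈ 1.414.
In the C-series (envelope sizes, between A and B): C1 = 648 × 917 mm.
Off by 3 mm total — nearest standard size.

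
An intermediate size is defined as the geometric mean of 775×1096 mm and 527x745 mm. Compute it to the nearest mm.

Short side: √(775 · 527) = √408425 ≈ 639.1 → 639 mm
Long side: √(1096 · 745) = √816520 ≈ 903.6 → 904 mm

639 × 904 mm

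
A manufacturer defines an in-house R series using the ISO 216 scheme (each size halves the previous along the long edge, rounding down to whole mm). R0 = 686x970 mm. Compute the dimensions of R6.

R1: ⌊970/2⌋ × 686 = 485 × 686 mm
R2: ⌊686/2⌋ × 485 = 343 × 485 mm
R3: ⌊485/2⌋ × 343 = 242 × 343 mm
R4: ⌊343/2⌋ × 242 = 171 × 242 mm
R5: ⌊242/2⌋ × 171 = 121 × 171 mm
R6: ⌊171/2⌋ × 121 = 85 × 121 mm

85 × 121 mm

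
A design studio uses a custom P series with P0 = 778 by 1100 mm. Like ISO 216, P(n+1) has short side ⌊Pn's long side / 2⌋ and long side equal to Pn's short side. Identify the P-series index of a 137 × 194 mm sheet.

P5

P0: 778 × 1100 mm
P1: 550 × 778 mm
P2: 389 × 550 mm
P3: 275 × 389 mm
P4: 194 × 275 mm
P5: 137 × 194 mm
P6: 97 × 137 mm
→ matches P5.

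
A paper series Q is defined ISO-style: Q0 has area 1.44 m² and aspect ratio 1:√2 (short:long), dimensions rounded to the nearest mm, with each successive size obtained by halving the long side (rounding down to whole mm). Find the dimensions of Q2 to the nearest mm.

Let Q0's short side be w mm. w · w√2 = 1.44 m² = 1,440,000 mm², so w ≈ 1009.1 mm and w√2 ≈ 1427.0 mm → Q0 = 1009 × 1427 mm.
Q1: ⌊1427/2⌋ × 1009 = 713 × 1009 mm
Q2: ⌊1009/2⌋ × 713 = 504 × 713 mm

504 × 713 mm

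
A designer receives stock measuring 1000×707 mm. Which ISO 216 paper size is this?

Aspect ratio 1000/707 ≈ 1.414 — close to the ISO √2 ≈ 1.414.
In the B-series (B0 = 1000 × 1414 mm): B1 = 707 × 1000 mm.

B1 (707 × 1000 mm)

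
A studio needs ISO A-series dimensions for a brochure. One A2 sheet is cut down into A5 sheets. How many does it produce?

Each ISO step halves the sheet: 1 × A2 → 2 × A3 → 4 × A4 → 8 × A5
From A2 to A5 is 3 halving steps: 2^3 = 8.

8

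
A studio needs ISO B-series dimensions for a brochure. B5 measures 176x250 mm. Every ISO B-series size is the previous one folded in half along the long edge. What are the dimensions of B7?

88 × 125 mm

B6: ⌊250/2⌋ × 176 = 125 × 176 mm
B7: ⌊176/2⌋ × 125 = 88 × 125 mm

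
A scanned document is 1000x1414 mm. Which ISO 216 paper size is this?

B0 (1000 × 1414 mm)

Aspect ratio 1414/1000 ≈ 1.414 — close to the ISO √2 ≈ 1.414.
In the B-series (B0 = 1000 × 1414 mm): B0 = 1000 × 1414 mm.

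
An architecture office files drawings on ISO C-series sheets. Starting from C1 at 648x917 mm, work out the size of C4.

C2: ⌊917/2⌋ × 648 = 458 × 648 mm
C3: ⌊648/2⌋ × 458 = 324 × 458 mm
C4: ⌊458/2⌋ × 324 = 229 × 324 mm

229 × 324 mm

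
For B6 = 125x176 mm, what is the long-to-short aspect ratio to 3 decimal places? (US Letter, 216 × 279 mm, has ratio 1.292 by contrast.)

176 / 125 = 1.408
ISO 216 targets √2 ≈ 1.414; the -0.006 deviation is from mm rounding.

1.408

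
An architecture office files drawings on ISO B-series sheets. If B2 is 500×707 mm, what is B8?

62 × 88 mm

B3: ⌊707/2⌋ × 500 = 353 × 500 mm
B4: ⌊500/2⌋ × 353 = 250 × 353 mm
B5: ⌊353/2⌋ × 250 = 176 × 250 mm
B6: ⌊250/2⌋ × 176 = 125 × 176 mm
B7: ⌊176/2⌋ × 125 = 88 × 125 mm
B8: ⌊125/2⌋ × 88 = 62 × 88 mm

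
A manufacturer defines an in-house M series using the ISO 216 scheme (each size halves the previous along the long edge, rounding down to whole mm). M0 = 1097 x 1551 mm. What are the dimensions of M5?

193 × 274 mm

M1: ⌊1551/2⌋ × 1097 = 775 × 1097 mm
M2: ⌊1097/2⌋ × 775 = 548 × 775 mm
M3: ⌊775/2⌋ × 548 = 387 × 548 mm
M4: ⌊548/2⌋ × 387 = 274 × 387 mm
M5: ⌊387/2⌋ × 274 = 193 × 274 mm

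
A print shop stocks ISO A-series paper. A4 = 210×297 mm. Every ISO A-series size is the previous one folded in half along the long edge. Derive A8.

A5: ⌊297/2⌋ × 210 = 148 × 210 mm
A6: ⌊210/2⌋ × 148 = 105 × 148 mm
A7: ⌊148/2⌋ × 105 = 74 × 105 mm
A8: ⌊105/2⌋ × 74 = 52 × 74 mm

52 × 74 mm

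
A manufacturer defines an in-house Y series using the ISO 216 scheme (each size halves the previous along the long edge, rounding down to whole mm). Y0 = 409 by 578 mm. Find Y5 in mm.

Y1: ⌊578/2⌋ × 409 = 289 × 409 mm
Y2: ⌊409/2⌋ × 289 = 204 × 289 mm
Y3: ⌊289/2⌋ × 204 = 144 × 204 mm
Y4: ⌊204/2⌋ × 144 = 102 × 144 mm
Y5: ⌊144/2⌋ × 102 = 72 × 102 mm

72 × 102 mm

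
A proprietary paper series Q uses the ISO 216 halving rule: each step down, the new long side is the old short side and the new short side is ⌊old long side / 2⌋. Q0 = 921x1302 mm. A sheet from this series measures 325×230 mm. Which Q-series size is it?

Q0: 921 × 1302 mm
Q1: 651 × 921 mm
Q2: 460 × 651 mm
Q3: 325 × 460 mm
Q4: 230 × 325 mm
Q5: 162 × 230 mm
→ matches Q4.

Q4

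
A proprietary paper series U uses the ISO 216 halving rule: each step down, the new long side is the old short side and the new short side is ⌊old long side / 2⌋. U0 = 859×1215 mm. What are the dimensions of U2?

U1: ⌊1215/2⌋ × 859 = 607 × 859 mm
U2: ⌊859/2⌋ × 607 = 429 × 607 mm

429 × 607 mm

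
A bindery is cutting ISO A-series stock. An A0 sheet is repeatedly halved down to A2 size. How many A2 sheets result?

4

Each ISO step halves the sheet: 1 × A0 → 2 × A1 → 4 × A2
From A0 to A2 is 2 halving steps: 2^2 = 4.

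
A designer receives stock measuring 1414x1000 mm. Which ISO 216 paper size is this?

B0 (1000 × 1414 mm)

Aspect ratio 1414/1000 ≈ 1.414 — close to the ISO √2 ≈ 1.414.
In the B-series (B0 = 1000 × 1414 mm): B0 = 1000 × 1414 mm.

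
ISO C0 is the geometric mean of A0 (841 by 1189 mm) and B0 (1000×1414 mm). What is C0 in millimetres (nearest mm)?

Short: √(841 · 1000) = √841000 ≈ 917.1 mm.
Long: √(1189 · 1414) = √1681246 ≈ 1296.6 mm.

917 × 1297 mm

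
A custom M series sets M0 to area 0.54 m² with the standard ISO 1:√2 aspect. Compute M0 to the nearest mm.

618 × 874 mm

Let the short side be w mm. Then w · w√2 = 0.54 m² = 540,000 mm².
w² = 540,000/√2, so w ≈ 617.9 mm; long side = w√2 ≈ 873.9 mm.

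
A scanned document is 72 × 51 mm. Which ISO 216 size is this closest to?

A8 (52 × 74 mm)

Aspect ratio 72/51 ≈ 1.412 — close to the ISO √2 ≈ 1.414.
In the A-series (A0 area = 1 m²): A8 = 52 × 74 mm.
Off by 3 mm total — nearest standard size.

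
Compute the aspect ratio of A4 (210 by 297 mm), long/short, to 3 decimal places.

297 / 210 = 1.414
Matches √2 ≈ 1.414 — the ISO 216 defining ratio.

1.414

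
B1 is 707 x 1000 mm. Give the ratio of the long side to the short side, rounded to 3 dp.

1.414

1000 / 707 = 1.414
Matches √2 ≈ 1.414 — the ISO 216 defining ratio.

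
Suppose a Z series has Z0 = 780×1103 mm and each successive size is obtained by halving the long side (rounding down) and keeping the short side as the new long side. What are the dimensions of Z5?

137 × 195 mm

Z1: ⌊1103/2⌋ × 780 = 551 × 780 mm
Z2: ⌊780/2⌋ × 551 = 390 × 551 mm
Z3: ⌊551/2⌋ × 390 = 275 × 390 mm
Z4: ⌊390/2⌋ × 275 = 195 × 275 mm
Z5: ⌊275/2⌋ × 195 = 137 × 195 mm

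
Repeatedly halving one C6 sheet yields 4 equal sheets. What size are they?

4 = 2^2, so 2 halving steps.
C6 → C7 → … → C8 after 2 steps.

C8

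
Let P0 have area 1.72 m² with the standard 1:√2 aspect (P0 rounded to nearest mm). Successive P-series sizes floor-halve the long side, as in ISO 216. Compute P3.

390 × 551 mm

Let P0's short side be w mm. w · w√2 = 1.72 m² = 1,720,000 mm², so w ≈ 1102.8 mm and w√2 ≈ 1559.6 mm → P0 = 1103 × 1560 mm.
P1: ⌊1560/2⌋ × 1103 = 780 × 1103 mm
P2: ⌊1103/2⌋ × 780 = 551 × 780 mm
P3: ⌊780/2⌋ × 551 = 390 × 551 mm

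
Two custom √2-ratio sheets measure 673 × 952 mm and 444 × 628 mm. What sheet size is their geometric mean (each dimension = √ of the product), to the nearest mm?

547 × 773 mm

Short side: √(673 · 444) = √298812 ≈ 546.6 → 547 mm
Long side: √(952 · 628) = √597856 ≈ 773.2 → 773 mm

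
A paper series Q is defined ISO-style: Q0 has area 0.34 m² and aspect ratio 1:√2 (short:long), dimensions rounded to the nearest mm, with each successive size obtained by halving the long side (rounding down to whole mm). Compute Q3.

Let Q0's short side be w mm. w · w√2 = 0.34 m² = 340,000 mm², so w ≈ 490.3 mm and w√2 ≈ 693.4 mm → Q0 = 490 × 693 mm.
Q1: ⌊693/2⌋ × 490 = 346 × 490 mm
Q2: ⌊490/2⌋ × 346 = 245 × 346 mm
Q3: ⌊346/2⌋ × 245 = 173 × 245 mm

173 × 245 mm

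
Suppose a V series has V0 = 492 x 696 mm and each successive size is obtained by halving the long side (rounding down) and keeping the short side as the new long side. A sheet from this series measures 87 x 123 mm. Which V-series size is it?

V0: 492 × 696 mm
V1: 348 × 492 mm
V2: 246 × 348 mm
V3: 174 × 246 mm
V4: 123 × 174 mm
V5: 87 × 123 mm
V6: 61 × 87 mm
→ matches V5.

V5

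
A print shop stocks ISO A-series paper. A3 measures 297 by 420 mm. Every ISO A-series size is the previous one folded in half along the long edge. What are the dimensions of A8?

A4: ⌊420/2⌋ × 297 = 210 × 297 mm
A5: ⌊297/2⌋ × 210 = 148 × 210 mm
A6: ⌊210/2⌋ × 148 = 105 × 148 mm
A7: ⌊148/2⌋ × 105 = 74 × 105 mm
A8: ⌊105/2⌋ × 74 = 52 × 74 mm

52 × 74 mm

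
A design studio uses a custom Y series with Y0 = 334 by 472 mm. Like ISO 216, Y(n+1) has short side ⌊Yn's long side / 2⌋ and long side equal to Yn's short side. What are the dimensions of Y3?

118 × 167 mm

Y1: ⌊472/2⌋ × 334 = 236 × 334 mm
Y2: ⌊334/2⌋ × 236 = 167 × 236 mm
Y3: ⌊236/2⌋ × 167 = 118 × 167 mm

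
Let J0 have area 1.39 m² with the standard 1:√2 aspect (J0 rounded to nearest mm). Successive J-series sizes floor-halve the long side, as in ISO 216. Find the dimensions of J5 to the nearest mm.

Let J0's short side be w mm. w · w√2 = 1.39 m² = 1,390,000 mm², so w ≈ 991.4 mm and w√2 ≈ 1402.1 mm → J0 = 991 × 1402 mm.
J1: ⌊1402/2⌋ × 991 = 701 × 991 mm
J2: ⌊991/2⌋ × 701 = 495 × 701 mm
J3: ⌊701/2⌋ × 495 = 350 × 495 mm
J4: ⌊495/2⌋ × 350 = 247 × 350 mm
J5: ⌊350/2⌋ × 247 = 175 × 247 mm

175 × 247 mm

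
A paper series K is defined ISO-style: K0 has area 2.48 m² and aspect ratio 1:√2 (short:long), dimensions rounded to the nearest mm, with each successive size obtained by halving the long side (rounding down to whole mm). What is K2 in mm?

662 × 936 mm

Let K0's short side be w mm. w · w√2 = 2.48 m² = 2,480,000 mm², so w ≈ 1324.2 mm and w√2 ≈ 1872.8 mm → K0 = 1324 × 1873 mm.
K1: ⌊1873/2⌋ × 1324 = 936 × 1324 mm
K2: ⌊1324/2⌋ × 936 = 662 × 936 mm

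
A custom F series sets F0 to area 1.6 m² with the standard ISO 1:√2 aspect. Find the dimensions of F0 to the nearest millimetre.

1064 × 1504 mm

Let the short side be w mm. Then w · w√2 = 1.6 m² = 1,600,000 mm².
w² = 1,600,000/√2, so w ≈ 1063.7 mm; long side = w√2 ≈ 1504.2 mm.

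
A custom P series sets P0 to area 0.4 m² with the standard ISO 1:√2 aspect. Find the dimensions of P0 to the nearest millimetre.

Let the short side be w mm. Then w · w√2 = 0.4 m² = 400,000 mm².
w² = 400,000/√2, so w ≈ 531.8 mm; long side = w√2 ≈ 752.1 mm.

532 × 752 mm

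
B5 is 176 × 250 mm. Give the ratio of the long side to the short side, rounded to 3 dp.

1.420

250 / 176 = 1.420
ISO 216 targets √2 ≈ 1.414; the +0.006 deviation is from mm rounding.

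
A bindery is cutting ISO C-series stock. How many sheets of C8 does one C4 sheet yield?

16

C4 = 229 × 324 mm; C8 = 57 × 81 mm.
Each halving step doubles the count; 4 steps from C4 to C8.
2^4 = 16.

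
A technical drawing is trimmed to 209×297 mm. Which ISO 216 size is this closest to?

A4 (210 × 297 mm)

Aspect ratio 297/209 ≈ 1.421 — close to the ISO √2 ≈ 1.414.
In the A-series (A0 area = 1 m²): A4 = 210 × 297 mm.
Off by 1 mm total — nearest standard size.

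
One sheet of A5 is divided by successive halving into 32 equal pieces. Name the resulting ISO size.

A10

32 = 2^5, so 5 halving steps.
A5 → A6 → … → A10 after 5 steps.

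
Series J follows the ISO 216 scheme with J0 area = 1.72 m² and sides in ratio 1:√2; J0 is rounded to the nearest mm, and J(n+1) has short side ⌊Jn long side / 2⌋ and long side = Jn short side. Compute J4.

Let J0's short side be w mm. w · w√2 = 1.72 m² = 1,720,000 mm², so w ≈ 1102.8 mm and w√2 ≈ 1559.6 mm → J0 = 1103 × 1560 mm.
J1: ⌊1560/2⌋ × 1103 = 780 × 1103 mm
J2: ⌊1103/2⌋ × 780 = 551 × 780 mm
J3: ⌊780/2⌋ × 551 = 390 × 551 mm
J4: ⌊551/2⌋ × 390 = 275 × 390 mm

275 × 390 mm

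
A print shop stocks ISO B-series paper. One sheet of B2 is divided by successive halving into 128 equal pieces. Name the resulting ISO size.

128 = 2^7, so 7 halving steps.
B2 → B3 → … → B9 after 7 steps.

B9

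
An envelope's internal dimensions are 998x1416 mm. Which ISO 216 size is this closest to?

B0 (1000 × 1414 mm)

Aspect ratio 1416/998 ≈ 1.419 — close to the ISO √2 ≈ 1.414.
In the B-series (B0 = 1000 × 1414 mm): B0 = 1000 × 1414 mm.
Off by 4 mm total — nearest standard size.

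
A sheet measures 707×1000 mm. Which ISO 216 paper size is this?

Aspect ratio 1000/707 ≈ 1.414 — close to the ISO √2 ≈ 1.414.
In the B-series (B0 = 1000 × 1414 mm): B1 = 707 × 1000 mm.

B1 (707 × 1000 mm)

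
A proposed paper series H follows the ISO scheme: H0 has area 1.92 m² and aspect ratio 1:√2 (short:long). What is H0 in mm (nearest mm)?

Let the short side be w mm. Then w · w√2 = 1.92 m² = 1,920,000 mm².
w² = 1,920,000/√2, so w ≈ 1165.2 mm; long side = w√2 ≈ 1647.8 mm.

1165 × 1648 mm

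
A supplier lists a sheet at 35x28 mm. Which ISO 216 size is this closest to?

Aspect ratio 35/28 ≈ 1.250 (ISO target is √2 ≈ 1.414).
In the A-series (A0 area = 1 m²): A10 = 26 × 37 mm.
Off by 4 mm total — nearest standard size.

A10 (26 × 37 mm)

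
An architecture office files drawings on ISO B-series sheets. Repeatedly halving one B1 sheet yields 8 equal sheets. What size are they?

8 = 2^3, so 3 halving steps.
B1 → B2 → … → B4 after 3 steps.

B4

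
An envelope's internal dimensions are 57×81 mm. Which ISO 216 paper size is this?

C8 (57 × 81 mm)

Aspect ratio 81/57 ≈ 1.421 — close to the ISO √2 ≈ 1.414.
In the C-series (envelope sizes, between A and B): C8 = 57 × 81 mm.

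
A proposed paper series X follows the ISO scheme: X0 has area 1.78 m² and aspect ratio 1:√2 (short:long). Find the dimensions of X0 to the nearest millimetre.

1122 × 1587 mm

Let the short side be w mm. Then w · w√2 = 1.78 m² = 1,780,000 mm².
w² = 1,780,000/√2, so w ≈ 1121.9 mm; long side = w√2 ≈ 1586.6 mm.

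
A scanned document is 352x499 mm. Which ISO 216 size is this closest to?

B3 (353 × 500 mm)

Aspect ratio 499/352 ≈ 1.418 — close to the ISO √2 ≈ 1.414.
In the B-series (B0 = 1000 × 1414 mm): B3 = 353 × 500 mm.
Off by 2 mm total — nearest standard size.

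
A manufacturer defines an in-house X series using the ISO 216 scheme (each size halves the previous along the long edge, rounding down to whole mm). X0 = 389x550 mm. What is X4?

97 × 137 mm

X1: ⌊550/2⌋ × 389 = 275 × 389 mm
X2: ⌊389/2⌋ × 275 = 194 × 275 mm
X3: ⌊275/2⌋ × 194 = 137 × 194 mm
X4: ⌊194/2⌋ × 137 = 97 × 137 mm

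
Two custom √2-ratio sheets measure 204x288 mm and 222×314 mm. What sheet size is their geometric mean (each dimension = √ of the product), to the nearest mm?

213 × 301 mm

Short side: √(204 · 222) = √45288 ≈ 212.8 → 213 mm
Long side: √(288 · 314) = √90432 ≈ 300.7 → 301 mm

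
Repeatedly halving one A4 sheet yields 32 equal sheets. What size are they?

32 = 2^5, so 5 halving steps.
A4 → A5 → … → A9 after 5 steps.

A9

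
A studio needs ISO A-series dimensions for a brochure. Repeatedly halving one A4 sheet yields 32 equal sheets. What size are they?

A9

32 = 2^5, so 5 halving steps.
A4 → A5 → … → A9 after 5 steps.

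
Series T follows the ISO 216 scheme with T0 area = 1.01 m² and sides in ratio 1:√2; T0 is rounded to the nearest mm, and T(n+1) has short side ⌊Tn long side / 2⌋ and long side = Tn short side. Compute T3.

298 × 422 mm

Let T0's short side be w mm. w · w√2 = 1.01 m² = 1,010,000 mm², so w ≈ 845.1 mm and w√2 ≈ 1195.1 mm → T0 = 845 × 1195 mm.
T1: ⌊1195/2⌋ × 845 = 597 × 845 mm
T2: ⌊845/2⌋ × 597 = 422 × 597 mm
T3: ⌊597/2⌋ × 422 = 298 × 422 mm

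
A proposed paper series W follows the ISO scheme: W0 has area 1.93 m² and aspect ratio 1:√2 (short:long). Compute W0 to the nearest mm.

1168 × 1652 mm

Let the short side be w mm. Then w · w√2 = 1.93 m² = 1,930,000 mm².
w² = 1,930,000/√2, so w ≈ 1168.2 mm; long side = w√2 ≈ 1652.1 mm.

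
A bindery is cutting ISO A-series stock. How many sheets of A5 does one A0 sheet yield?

Each ISO step halves the sheet: 1 × A0 → 2 × A1 → 4 × A2 → 8 × A3 → …
From A0 to A5 is 5 halving steps: 2^5 = 32.

32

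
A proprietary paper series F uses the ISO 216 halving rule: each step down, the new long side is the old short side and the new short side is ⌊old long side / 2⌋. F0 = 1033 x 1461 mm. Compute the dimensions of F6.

F1: ⌊1461/2⌋ × 1033 = 730 × 1033 mm
F2: ⌊1033/2⌋ × 730 = 516 × 730 mm
F3: ⌊730/2⌋ × 516 = 365 × 516 mm
F4: ⌊516/2⌋ × 365 = 258 × 365 mm
F5: ⌊365/2⌋ × 258 = 182 × 258 mm
F6: ⌊258/2⌋ × 182 = 129 × 182 mm

129 × 182 mm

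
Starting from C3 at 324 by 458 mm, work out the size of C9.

C4: ⌊458/2⌋ × 324 = 229 × 324 mm
C5: ⌊324/2⌋ × 229 = 162 × 229 mm
C6: ⌊229/2⌋ × 162 = 114 × 162 mm
C7: ⌊162/2⌋ × 114 = 81 × 114 mm
C8: ⌊114/2⌋ × 81 = 57 × 81 mm
C9: ⌊81/2⌋ × 57 = 40 × 57 mm

40 × 57 mm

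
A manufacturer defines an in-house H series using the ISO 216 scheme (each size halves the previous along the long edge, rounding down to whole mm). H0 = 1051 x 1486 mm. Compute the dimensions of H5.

185 × 262 mm

H1 = 743 × 1051 mm (from H0 by 1 halving).
H2: ⌊1051/2⌋ × 743 = 525 × 743 mm
H3: ⌊743/2⌋ × 525 = 371 × 525 mm
H4: ⌊525/2⌋ × 371 = 262 × 371 mm
H5: ⌊371/2⌋ × 262 = 185 × 262 mm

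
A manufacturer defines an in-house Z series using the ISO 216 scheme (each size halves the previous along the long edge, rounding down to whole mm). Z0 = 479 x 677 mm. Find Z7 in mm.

42 × 59 mm

Z1 = 338 × 479 mm (from Z0 by 1 halving).
Z2: ⌊479/2⌋ × 338 = 239 × 338 mm
Z3: ⌊338/2⌋ × 239 = 169 × 239 mm
Z4: ⌊239/2⌋ × 169 = 119 × 169 mm
Z5: ⌊169/2⌋ × 119 = 84 × 119 mm
Z6: ⌊119/2⌋ × 84 = 59 × 84 mm
Z7: ⌊84/2⌋ × 59 = 42 × 59 mm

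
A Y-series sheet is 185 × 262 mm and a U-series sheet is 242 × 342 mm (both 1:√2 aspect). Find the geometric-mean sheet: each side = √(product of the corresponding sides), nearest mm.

Short side: √(185 · 242) = √44770 ≈ 211.6 → 212 mm
Long side: √(262 · 342) = √89604 ≈ 299.3 → 299 mm

212 × 299 mm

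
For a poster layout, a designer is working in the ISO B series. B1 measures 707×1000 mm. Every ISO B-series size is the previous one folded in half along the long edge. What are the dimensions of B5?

176 × 250 mm

B2: ⌊1000/2⌋ × 707 = 500 × 707 mm
B3: ⌊707/2⌋ × 500 = 353 × 500 mm
B4: ⌊500/2⌋ × 353 = 250 × 353 mm
B5: ⌊353/2⌋ × 250 = 176 × 250 mm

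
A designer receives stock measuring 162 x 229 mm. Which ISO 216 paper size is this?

C5 (162 × 229 mm)

Aspect ratio 229/162 ≈ 1.414 — close to the ISO √2 ≈ 1.414.
In the C-series (envelope sizes, between A and B): C5 = 162 × 229 mm.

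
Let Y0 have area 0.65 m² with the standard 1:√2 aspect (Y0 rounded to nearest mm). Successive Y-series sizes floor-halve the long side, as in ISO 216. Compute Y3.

239 × 339 mm

Let Y0's short side be w mm. w · w√2 = 0.65 m² = 650,000 mm², so w ≈ 678.0 mm and w√2 ≈ 958.8 mm → Y0 = 678 × 959 mm.
Y1: ⌊959/2⌋ × 678 = 479 × 678 mm
Y2: ⌊678/2⌋ × 479 = 339 × 479 mm
Y3: ⌊479/2⌋ × 339 = 239 × 339 mm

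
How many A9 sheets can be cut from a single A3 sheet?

64

Each ISO step halves the sheet: 1 × A3 → 2 × A4 → 4 × A5 → 8 × A6 → …
From A3 to A9 is 6 halving steps: 2^6 = 64.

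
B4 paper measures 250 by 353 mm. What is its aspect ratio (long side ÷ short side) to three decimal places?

1.412

353 / 250 = 1.412
ISO 216 targets √2 ≈ 1.414; the -0.002 deviation is from mm rounding.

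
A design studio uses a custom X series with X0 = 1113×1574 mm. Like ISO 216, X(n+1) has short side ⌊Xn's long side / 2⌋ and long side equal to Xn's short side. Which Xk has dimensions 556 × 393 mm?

X0: 1113 × 1574 mm
X1: 787 × 1113 mm
X2: 556 × 787 mm
X3: 393 × 556 mm
X4: 278 × 393 mm
→ matches X3.

X3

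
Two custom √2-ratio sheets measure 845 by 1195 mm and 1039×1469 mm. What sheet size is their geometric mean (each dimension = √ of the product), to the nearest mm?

937 × 1325 mm

Short side: √(845 · 1039) = √877955 ≈ 937.0 → 937 mm
Long side: √(1195 · 1469) = √1755455 ≈ 1324.9 → 1325 mm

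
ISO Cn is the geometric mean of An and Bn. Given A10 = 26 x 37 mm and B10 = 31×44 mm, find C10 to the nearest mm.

28 × 40 mm

Short side: √(26 · 31) = √806 ≈ 28.4 → 28 mm
Long side: √(37 · 44) = √1628 ≈ 40.3 → 40 mm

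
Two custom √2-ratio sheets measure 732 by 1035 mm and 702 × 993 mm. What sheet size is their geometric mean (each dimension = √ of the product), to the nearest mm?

Short side: √(732 · 702) = √513864 ≈ 716.8 → 717 mm
Long side: √(1035 · 993) = √1027755 ≈ 1013.8 → 1014 mm

717 × 1014 mm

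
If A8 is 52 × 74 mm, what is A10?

A9: ⌊74/2⌋ × 52 = 37 × 52 mm
A10: ⌊52/2⌋ × 37 = 26 × 37 mm

26 × 37 mm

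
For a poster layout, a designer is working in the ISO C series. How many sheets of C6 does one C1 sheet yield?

Each ISO step halves the sheet: 1 × C1 → 2 × C2 → 4 × C3 → 8 × C4 → …
From C1 to C6 is 5 halving steps: 2^5 = 32.

32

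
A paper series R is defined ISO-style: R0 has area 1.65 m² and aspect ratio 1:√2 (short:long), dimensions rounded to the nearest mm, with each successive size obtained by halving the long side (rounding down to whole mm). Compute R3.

382 × 540 mm

Let R0's short side be w mm. w · w√2 = 1.65 m² = 1,650,000 mm², so w ≈ 1080.2 mm and w√2 ≈ 1527.6 mm → R0 = 1080 × 1528 mm.
R1: ⌊1528/2⌋ × 1080 = 764 × 1080 mm
R2: ⌊1080/2⌋ × 764 = 540 × 764 mm
R3: ⌊764/2⌋ × 540 = 382 × 540 mm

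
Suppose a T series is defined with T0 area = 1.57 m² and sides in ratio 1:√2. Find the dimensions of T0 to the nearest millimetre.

1054 × 1490 mm

Let the short side be w mm. Then w · w√2 = 1.57 m² = 1,570,000 mm².
w² = 1,570,000/√2, so w ≈ 1053.6 mm; long side = w√2 ≈ 1490.1 mm.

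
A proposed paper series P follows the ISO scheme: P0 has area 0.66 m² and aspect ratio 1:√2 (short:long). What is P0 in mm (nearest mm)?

Let the short side be w mm. Then w · w√2 = 0.66 m² = 660,000 mm².
w² = 660,000/√2, so w ≈ 683.1 mm; long side = w√2 ≈ 966.1 mm.

683 × 966 mm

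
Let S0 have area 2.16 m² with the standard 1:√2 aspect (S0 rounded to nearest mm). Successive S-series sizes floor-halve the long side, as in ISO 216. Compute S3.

437 × 618 mm

Let S0's short side be w mm. w · w√2 = 2.16 m² = 2,160,000 mm², so w ≈ 1235.9 mm and w√2 ≈ 1747.8 mm → S0 = 1236 × 1748 mm.
S1: ⌊1748/2⌋ × 1236 = 874 × 1236 mm
S2: ⌊1236/2⌋ × 874 = 618 × 874 mm
S3: ⌊874/2⌋ × 618 = 437 × 618 mm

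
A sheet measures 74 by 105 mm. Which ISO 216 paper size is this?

Aspect ratio 105/74 ≈ 1.419 — close to the ISO √2 ≈ 1.414.
In the A-series (A0 area = 1 m²): A7 = 74 × 105 mm.

A7 (74 × 105 mm)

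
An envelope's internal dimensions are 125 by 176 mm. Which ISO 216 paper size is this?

B6 (125 × 176 mm)

Aspect ratio 176/125 ≈ 1.408 — close to the ISO √2 ≈ 1.414.
In the B-series (B0 = 1000 × 1414 mm): B6 = 125 × 176 mm.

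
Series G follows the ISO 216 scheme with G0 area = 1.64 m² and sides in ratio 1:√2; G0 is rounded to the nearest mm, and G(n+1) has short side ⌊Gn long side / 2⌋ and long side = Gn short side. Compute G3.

Let G0's short side be w mm. w · w√2 = 1.64 m² = 1,640,000 mm², so w ≈ 1076.9 mm and w√2 ≈ 1522.9 mm → G0 = 1077 × 1523 mm.
G1: ⌊1523/2⌋ × 1077 = 761 × 1077 mm
G2: ⌊1077/2⌋ × 761 = 538 × 761 mm
G3: ⌊761/2⌋ × 538 = 380 × 538 mm

380 × 538 mm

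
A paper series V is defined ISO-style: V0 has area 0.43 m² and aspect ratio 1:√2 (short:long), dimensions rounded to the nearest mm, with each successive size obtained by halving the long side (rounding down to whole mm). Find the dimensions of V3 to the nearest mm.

Let V0's short side be w mm. w · w√2 = 0.43 m² = 430,000 mm², so w ≈ 551.4 mm and w√2 ≈ 779.8 mm → V0 = 551 × 780 mm.
V1: ⌊780/2⌋ × 551 = 390 × 551 mm
V2: ⌊551/2⌋ × 390 = 275 × 390 mm
V3: ⌊390/2⌋ × 275 = 195 × 275 mm

195 × 275 mm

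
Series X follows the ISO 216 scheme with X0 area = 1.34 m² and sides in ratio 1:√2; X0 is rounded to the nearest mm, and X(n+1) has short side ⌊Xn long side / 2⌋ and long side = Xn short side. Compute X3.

344 × 486 mm

Let X0's short side be w mm. w · w√2 = 1.34 m² = 1,340,000 mm², so w ≈ 973.4 mm and w√2 ≈ 1376.6 mm → X0 = 973 × 1377 mm.
X1: ⌊1377/2⌋ × 973 = 688 × 973 mm
X2: ⌊973/2⌋ × 688 = 486 × 688 mm
X3: ⌊688/2⌋ × 486 = 344 × 486 mm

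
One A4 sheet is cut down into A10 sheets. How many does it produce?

64

Each ISO step halves the sheet: 1 × A4 → 2 × A5 → 4 × A6 → 8 × A7 → …
From A4 to A10 is 6 halving steps: 2^6 = 64.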